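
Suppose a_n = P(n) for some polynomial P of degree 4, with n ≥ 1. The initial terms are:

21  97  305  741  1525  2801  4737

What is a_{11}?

1st diffs: 76, 208, 436, 784, 1276, 1936.
2nd diffs: 132, 228, 348, 492, 660.
3rd diffs: 96, 120, 144, 168.
4th diffs: 24, 24, 24 (constant).
Newton forward-difference form: a_n = 21 + 76·C(n-1,1) + 132·C(n-1,2) + 96·C(n-1,3) + 24·C(n-1,4).
At n = 11: n-1 = 10, so a_{11} = 21 + 760 + 5940 + 11520 + 5040 = 23281.

23281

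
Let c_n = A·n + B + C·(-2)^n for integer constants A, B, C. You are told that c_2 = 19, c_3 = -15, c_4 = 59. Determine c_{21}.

Plug in n = 2, 3, 4: 2A + B + 4C = 19; 3A + B - 8C = -15; 4A + B + 16C = 59.
Subtracting the first from the second: A - 12C = -34.
Subtracting the second from the third: A + 24C = 74.
Solving: C = 3, A = 2, then B = 3.
Therefore c_{21} = 42 + 3 + 3·(-2097152) = -6291411.

-6291411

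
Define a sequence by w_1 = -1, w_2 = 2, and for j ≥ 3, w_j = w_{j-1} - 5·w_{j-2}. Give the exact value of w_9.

-553

w_3 = 7;  w_4 = -3;  w_5 = -38;  w_6 = -23;  w_7 = 167;  w_8 = 282;  w_9 = -553.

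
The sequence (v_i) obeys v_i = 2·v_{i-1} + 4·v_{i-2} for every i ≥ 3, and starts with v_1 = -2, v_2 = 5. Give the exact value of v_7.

Iterate the recurrence:
v_3 = 2;  v_4 = 24;  v_5 = 56;  v_6 = 208;  v_7 = 640.

640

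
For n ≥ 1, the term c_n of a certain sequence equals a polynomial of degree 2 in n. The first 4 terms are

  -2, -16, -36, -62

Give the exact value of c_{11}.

-412

1st diffs: -14, -20, -26.
2nd diffs: -6, -6 (constant).
So c_n = -3n^2 - 5n + 6.
Evaluating at n = 11 gives c_{11} = -412.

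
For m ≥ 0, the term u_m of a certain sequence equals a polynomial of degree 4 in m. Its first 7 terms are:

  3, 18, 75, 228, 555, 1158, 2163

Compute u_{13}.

36078

1st diffs: 15, 57, 153, 327, 603, 1005.
2nd diffs: 42, 96, 174, 276, 402.
3rd diffs: 54, 78, 102, 126.
4th diffs: 24, 24, 24 (constant).
Newton forward-difference form: u_m = 3 + 15·C(m,1) + 42·C(m,2) + 54·C(m,3) + 24·C(m,4).
At m = 13: m = 13, so u_{13} = 3 + 195 + 3276 + 15444 + 17160 = 36078.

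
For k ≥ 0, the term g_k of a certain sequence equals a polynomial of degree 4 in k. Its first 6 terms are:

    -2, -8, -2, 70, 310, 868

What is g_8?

6670

1st diffs: -6, 6, 72, 240, 558.
2nd diffs: 12, 66, 168, 318.
3rd diffs: 54, 102, 150.
4th diffs: 48, 48 (constant).
So g_k = 2k^4 - 3k^3 + k^2 - 6k - 2.
Evaluating at k = 8 gives g_8 = 6670.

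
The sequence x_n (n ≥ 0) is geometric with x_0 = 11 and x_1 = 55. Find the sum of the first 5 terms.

8591

Common ratio r = 5.
x_n = 11·5^(n-0).
S = 11·(5^5 - 1)/(5 - 1) = 11·(3125 - 1)/(4) = 8591.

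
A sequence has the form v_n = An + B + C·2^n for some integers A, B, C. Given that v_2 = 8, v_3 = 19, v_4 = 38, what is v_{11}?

4123

Plug in n = 2, 3, 4: 2A + B + 4C = 8; 3A + B + 8C = 19; 4A + B + 16C = 38.
Subtracting the first from the second: A + 4C = 11.
Subtracting the second from the third: A + 8C = 19.
Solving: C = 2, A = 3, then B = -6.
Therefore v_{11} = 33 + (-6) + 2·2048 = 4123.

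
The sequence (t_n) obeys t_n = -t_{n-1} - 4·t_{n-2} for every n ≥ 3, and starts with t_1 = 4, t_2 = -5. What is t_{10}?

Iterate the recurrence:
t_3 = -11  t_4 = 31  t_5 = 13  t_6 = -137  t_7 = 85  t_8 = 463  t_9 = -803  t_{10} = -1049.

-1049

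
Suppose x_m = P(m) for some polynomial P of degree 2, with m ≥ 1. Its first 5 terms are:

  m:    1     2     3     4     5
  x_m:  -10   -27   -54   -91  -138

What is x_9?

1st diffs: -17, -27, -37, -47.
2nd diffs: -10, -10, -10 (constant).
So x_m = -5m^2 - 2m - 3.
Evaluating at m = 9 gives x_9 = -426.

-426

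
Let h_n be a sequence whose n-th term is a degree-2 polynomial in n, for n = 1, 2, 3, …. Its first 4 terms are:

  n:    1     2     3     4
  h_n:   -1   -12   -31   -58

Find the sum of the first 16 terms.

-5816

1st diffs: -11, -19, -27.
2nd diffs: -8, -8 (constant).
So h_n = -4n^2 + n + 2.
Continuing: …, -93, -136, -187, -246, …, h_{16} = -1006.
Summing n = 1..16 (16 terms) gives -5816.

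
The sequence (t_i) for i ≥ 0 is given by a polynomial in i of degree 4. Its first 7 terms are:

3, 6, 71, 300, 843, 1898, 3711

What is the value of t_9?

16878

1st diffs: 3, 65, 229, 543, 1055, 1813.
2nd diffs: 62, 164, 314, 512, 758.
3rd diffs: 102, 150, 198, 246.
4th diffs: 48, 48, 48 (constant).
Newton forward-difference form: t_i = 3 + 3·C(i,1) + 62·C(i,2) + 102·C(i,3) + 48·C(i,4).
At i = 9: i = 9, so t_9 = 3 + 27 + 2232 + 8568 + 6048 = 16878.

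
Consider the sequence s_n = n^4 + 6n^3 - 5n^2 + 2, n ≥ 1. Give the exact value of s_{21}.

s_{21} = 1·21^4 + 6·21^3 - 5·21^2 + 2 = 247844.

247844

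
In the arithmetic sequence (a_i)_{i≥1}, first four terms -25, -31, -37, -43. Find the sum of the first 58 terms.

-11368

Common difference d = -6.
a_i = -25 + (i - 1)·(-6).
a_{58} = -367; S = 58·(-25 + (-367))/2 = -11368.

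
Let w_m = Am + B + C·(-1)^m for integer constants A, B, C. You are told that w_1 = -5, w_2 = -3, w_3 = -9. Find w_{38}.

Plug in m = 1, 2, 3: A + B - C = -5; 2A + B + C = -3; 3A + B - C = -9.
Subtracting the first from the second: A + 2C = 2.
Subtracting the second from the third: A - 2C = -6.
Solving: C = 2, A = -2, then B = -1.
Hence w_{38} = -2·38 + (-1) + 2·1 = -75.

-75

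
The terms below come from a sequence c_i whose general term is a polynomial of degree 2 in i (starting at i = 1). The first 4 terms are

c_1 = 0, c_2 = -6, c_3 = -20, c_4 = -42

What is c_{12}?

1st diffs: -6, -14, -22.
2nd diffs: -8, -8 (constant).
Newton forward-difference form: c_i = (-6)·C(i-1,1) + (-8)·C(i-1,2).
At i = 12: i-1 = 11, so c_{12} = -66 - 440 = -506.

-506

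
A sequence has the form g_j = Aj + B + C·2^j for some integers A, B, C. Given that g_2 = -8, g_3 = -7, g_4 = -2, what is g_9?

Plug in j = 2, 3, 4: 2A + B + 4C = -8; 3A + B + 8C = -7; 4A + B + 16C = -2.
Subtracting the first from the second: A + 4C = 1.
Subtracting the second from the third: A + 8C = 5.
Solving: C = 1, A = -3, then B = -6.
Therefore g_9 = -27 + (-6) + 1·512 = 479.

479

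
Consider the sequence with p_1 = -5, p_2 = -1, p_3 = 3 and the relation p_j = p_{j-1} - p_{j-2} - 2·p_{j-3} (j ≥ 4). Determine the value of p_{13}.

-464

Applying the relation repeatedly:
p_4 = 14, p_5 = 13, p_6 = -7, p_7 = -48, p_8 = -67, p_9 = -5, p_{10} = 158, p_{11} = 297, p_{12} = 149, p_{13} = -464.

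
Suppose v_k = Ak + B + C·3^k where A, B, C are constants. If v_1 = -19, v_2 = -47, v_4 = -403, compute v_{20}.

The three given values yield: A + B + 3C = -19; 2A + B + 9C = -47; 4A + B + 81C = -403.
Subtracting the first from the second: A + 6C = -28.
Subtracting the second from the third: 2A + 72C = -356.
Solving: C = -5, A = 2, then B = -6.
So v_k = 2·k + (-6) + (-5)·3^k; at k=20 this is -17433921971.

-17433921971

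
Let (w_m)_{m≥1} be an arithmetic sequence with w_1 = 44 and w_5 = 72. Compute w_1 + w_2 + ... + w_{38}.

Common difference d = (72 - 44) / (5 - 1) = 7.
w_m = 44 + (m - 1)·7.
w_{38} = 303; S = 38·(44 + 303)/2 = 6593.

6593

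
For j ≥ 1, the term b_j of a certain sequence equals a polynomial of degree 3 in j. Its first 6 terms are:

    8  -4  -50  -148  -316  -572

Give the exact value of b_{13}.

-6340

1st diffs: -12, -46, -98, -168, -256.
2nd diffs: -34, -52, -70, -88.
3rd diffs: -18, -18, -18 (constant).
Newton forward-difference form: b_j = 8 + (-12)·C(j-1,1) + (-34)·C(j-1,2) + (-18)·C(j-1,3).
At j = 13: j-1 = 12, so b_{13} = 8 - 144 - 2244 - 3960 = -6340.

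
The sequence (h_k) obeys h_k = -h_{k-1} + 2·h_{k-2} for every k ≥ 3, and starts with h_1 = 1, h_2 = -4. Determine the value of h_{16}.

Step forward from the initial values:
h_3 = 6;  h_4 = -14;  h_5 = 26;  …;  h_{13} = 6826;  h_{14} = -13654;  h_{15} = 27306;  h_{16} = -54614.
(Characteristic roots are 1 and -2.)

-54614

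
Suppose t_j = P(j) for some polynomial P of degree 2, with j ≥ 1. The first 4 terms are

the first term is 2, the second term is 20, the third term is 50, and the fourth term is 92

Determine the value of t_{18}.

1940

1st diffs: 18, 30, 42.
2nd diffs: 12, 12 (constant).
Newton forward-difference form: t_j = 2 + 18·C(j-1,1) + 12·C(j-1,2).
At j = 18: j-1 = 17, so t_{18} = 2 + 306 + 1632 = 1940.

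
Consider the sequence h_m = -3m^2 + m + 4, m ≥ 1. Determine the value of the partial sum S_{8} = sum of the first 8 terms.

Over m = 1..8: Σm = 36, Σm² = 204.
Total = (-3)·204 + (1)·36 + (4)·8 = -544.

-544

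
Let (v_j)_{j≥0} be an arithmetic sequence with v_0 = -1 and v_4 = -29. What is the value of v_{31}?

-218

Common difference d = (-29 - (-1)) / (4 - 0) = -7.
v_j = -1 + (j - 0)·(-7).
v_{31} = -1 + 31·(-7) = -218.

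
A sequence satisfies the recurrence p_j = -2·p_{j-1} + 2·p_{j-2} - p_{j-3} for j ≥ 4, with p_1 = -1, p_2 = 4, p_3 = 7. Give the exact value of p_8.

-452

Compute successive terms:
p_4 = -5;  p_5 = 20;  p_6 = -57;  p_7 = 159;  p_8 = -452.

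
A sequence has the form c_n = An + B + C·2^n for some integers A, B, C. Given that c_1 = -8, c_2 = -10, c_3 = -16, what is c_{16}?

-131046

The three given values yield: A + B + 2C = -8; 2A + B + 4C = -10; 3A + B + 8C = -16.
Subtracting the first from the second: A + 2C = -2.
Subtracting the second from the third: A + 4C = -6.
Solving: C = -2, A = 2, then B = -6.
Hence c_{16} = 2·16 + (-6) + (-2)·65536 = -131046.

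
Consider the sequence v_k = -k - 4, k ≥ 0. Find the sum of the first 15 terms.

-165

Over k = 0..14: Σk = 105.
Total = (-1)·105 + (-4)·15 = -165.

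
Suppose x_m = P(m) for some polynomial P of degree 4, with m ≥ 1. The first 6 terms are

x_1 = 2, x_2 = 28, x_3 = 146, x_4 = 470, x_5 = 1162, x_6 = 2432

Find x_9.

1st diffs: 26, 118, 324, 692, 1270.
2nd diffs: 92, 206, 368, 578.
3rd diffs: 114, 162, 210.
4th diffs: 48, 48 (constant).
Newton forward-difference form: x_m = 2 + 26·C(m-1,1) + 92·C(m-1,2) + 114·C(m-1,3) + 48·C(m-1,4).
At m = 9: m-1 = 8, so x_9 = 2 + 208 + 2576 + 6384 + 3360 = 12530.

12530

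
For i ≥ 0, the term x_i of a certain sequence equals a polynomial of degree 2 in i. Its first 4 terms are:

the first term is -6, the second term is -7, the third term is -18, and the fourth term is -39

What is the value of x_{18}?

1st diffs: -1, -11, -21.
2nd diffs: -10, -10 (constant).
So x_i = -5i^2 + 4i - 6.
Evaluating at i = 18 gives x_{18} = -1554.

-1554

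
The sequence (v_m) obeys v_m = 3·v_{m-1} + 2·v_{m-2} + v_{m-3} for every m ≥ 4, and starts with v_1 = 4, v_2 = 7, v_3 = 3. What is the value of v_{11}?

213249

Compute successive terms:
v_4 = 27  v_5 = 94  v_6 = 339  v_7 = 1232  v_8 = 4468  v_9 = 16207  v_{10} = 58789  v_{11} = 213249.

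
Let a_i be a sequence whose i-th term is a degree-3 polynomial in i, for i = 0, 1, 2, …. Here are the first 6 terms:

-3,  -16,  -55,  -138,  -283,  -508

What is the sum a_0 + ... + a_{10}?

1st diffs: -13, -39, -83, -145, -225.
2nd diffs: -26, -44, -62, -80.
3rd diffs: -18, -18, -18 (constant).
Newton forward-difference form: a_i = -3 + (-13)·C(i,1) + (-26)·C(i,2) + (-18)·C(i,3).
Continuing: …, -831, -1270, -1843, -2568, …, a_{10} = -3463.
Summing i = 0..10 (11 terms) gives -10978.

-10978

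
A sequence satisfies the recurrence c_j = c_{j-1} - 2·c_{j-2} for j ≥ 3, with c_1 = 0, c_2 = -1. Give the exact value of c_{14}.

Iterate the recurrence:
c_3 = -1  c_4 = 1  c_5 = 3  …  c_{11} = 11  c_{12} = -23  c_{13} = -45  c_{14} = 1.

1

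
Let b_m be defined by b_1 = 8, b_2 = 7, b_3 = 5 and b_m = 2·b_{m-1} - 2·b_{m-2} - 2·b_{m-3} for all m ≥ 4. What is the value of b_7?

-28

Step forward from the initial values:
b_4 = -20, b_5 = -64, b_6 = -98, b_7 = -28.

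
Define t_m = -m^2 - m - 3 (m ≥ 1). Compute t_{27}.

-759

t_{27} = -1·27^2 - 1·27 - 3 = -759.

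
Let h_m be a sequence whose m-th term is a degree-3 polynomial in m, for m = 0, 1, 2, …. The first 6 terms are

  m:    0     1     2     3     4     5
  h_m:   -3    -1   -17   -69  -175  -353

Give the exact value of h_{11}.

-3941

1st diffs: 2, -16, -52, -106, -178.
2nd diffs: -18, -36, -54, -72.
3rd diffs: -18, -18, -18 (constant).
So h_m = -3m^3 + 5m - 3.
Evaluating at m = 11 gives h_{11} = -3941.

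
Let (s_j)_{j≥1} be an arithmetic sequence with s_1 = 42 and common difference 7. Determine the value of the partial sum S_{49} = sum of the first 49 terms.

10290

s_j = 42 + (j - 1)·7.
s_{49} = 378; S = 49·(42 + 378)/2 = 10290.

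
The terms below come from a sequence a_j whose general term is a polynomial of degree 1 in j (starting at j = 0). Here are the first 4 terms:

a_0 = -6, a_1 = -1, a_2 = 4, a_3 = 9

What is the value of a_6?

24

1st diffs: 5, 5, 5 (constant).
So a_j = 5j - 6.
Evaluating at j = 6 gives a_6 = 24.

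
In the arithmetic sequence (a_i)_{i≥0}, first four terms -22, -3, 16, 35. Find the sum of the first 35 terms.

Common difference d = 19.
a_i = -22 + (i - 0)·19.
a_{34} = 624; S = 35·(-22 + 624)/2 = 10535.

10535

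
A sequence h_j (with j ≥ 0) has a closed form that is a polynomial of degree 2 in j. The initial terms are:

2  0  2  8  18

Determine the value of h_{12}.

242

1st diffs: -2, 2, 6, 10.
2nd diffs: 4, 4, 4 (constant).
Newton forward-difference form: h_j = 2 + (-2)·C(j,1) + 4·C(j,2).
At j = 12: j = 12, so h_{12} = 2 - 24 + 264 = 242.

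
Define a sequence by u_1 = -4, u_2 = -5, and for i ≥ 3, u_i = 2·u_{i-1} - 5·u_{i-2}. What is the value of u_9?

Iterate the recurrence:
u_3 = 10; u_4 = 45; u_5 = 40; u_6 = -145; u_7 = -490; u_8 = -255; u_9 = 1940.

1940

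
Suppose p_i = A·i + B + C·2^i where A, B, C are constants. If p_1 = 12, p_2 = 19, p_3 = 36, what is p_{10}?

At i = 1, 2, 3: A + B + 2C = 12; 2A + B + 4C = 19; 3A + B + 8C = 36.
Subtracting the first from the second: A + 2C = 7.
Subtracting the second from the third: A + 4C = 17.
Solving: C = 5, A = -3, then B = 5.
Therefore p_{10} = -30 + 5 + 5·1024 = 5095.

5095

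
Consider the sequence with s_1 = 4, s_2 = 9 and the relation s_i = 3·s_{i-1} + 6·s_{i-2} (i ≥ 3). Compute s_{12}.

s_3 = 51; s_4 = 207; s_5 = 927; s_6 = 4023; s_7 = 17631; s_8 = 77031; s_9 = 336879; s_{10} = 1472823; s_{11} = 6439743; s_{12} = 28156167.

28156167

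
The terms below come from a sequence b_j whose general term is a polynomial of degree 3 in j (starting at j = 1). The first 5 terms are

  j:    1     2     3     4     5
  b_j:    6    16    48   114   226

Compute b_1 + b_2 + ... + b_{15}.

27530

1st diffs: 10, 32, 66, 112.
2nd diffs: 22, 34, 46.
3rd diffs: 12, 12 (constant).
Newton forward-difference form: b_j = 6 + 10·C(j-1,1) + 22·C(j-1,2) + 12·C(j-1,3).
Continuing: …, 396, 636, 958, 1374, …, b_{15} = 6516.
Summing j = 1..15 (15 terms) gives 27530.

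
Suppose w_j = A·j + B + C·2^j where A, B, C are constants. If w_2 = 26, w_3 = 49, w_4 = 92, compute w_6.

338

Write the equations: 2A + B + 4C = 26; 3A + B + 8C = 49; 4A + B + 16C = 92.
Subtracting the first from the second: A + 4C = 23.
Subtracting the second from the third: A + 8C = 43.
Solving: C = 5, A = 3, then B = 0.
Therefore w_6 = 18 + 0 + 5·64 = 338.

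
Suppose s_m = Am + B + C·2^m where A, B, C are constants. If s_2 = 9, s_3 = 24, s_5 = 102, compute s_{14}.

49185

The three given values yield: 2A + B + 4C = 9; 3A + B + 8C = 24; 5A + B + 32C = 102.
Subtracting the first from the second: A + 4C = 15.
Subtracting the second from the third: 2A + 24C = 78.
Solving: C = 3, A = 3, then B = -9.
Therefore s_{14} = 42 + (-9) + 3·16384 = 49185.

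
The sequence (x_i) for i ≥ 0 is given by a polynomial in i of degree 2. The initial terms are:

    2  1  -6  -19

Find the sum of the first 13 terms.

1st diffs: -1, -7, -13.
2nd diffs: -6, -6 (constant).
Newton forward-difference form: x_i = 2 + (-1)·C(i,1) + (-6)·C(i,2).
Continuing: …, -38, -63, -94, -131, …, x_{12} = -406.
Summing i = 0..12 (13 terms) gives -1768.

-1768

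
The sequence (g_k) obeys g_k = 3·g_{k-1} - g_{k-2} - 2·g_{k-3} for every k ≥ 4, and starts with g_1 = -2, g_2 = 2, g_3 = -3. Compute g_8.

-272

Iterate the recurrence:
g_4 = -7; g_5 = -22; g_6 = -53; g_7 = -123; g_8 = -272.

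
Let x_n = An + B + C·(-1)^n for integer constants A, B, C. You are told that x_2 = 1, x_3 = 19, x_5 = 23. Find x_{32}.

61

Write the equations: 2A + B + C = 1; 3A + B - C = 19; 5A + B - C = 23.
Subtracting the first from the second: A - 2C = 18.
Subtracting the second from the third: 2A = 4.
Solving: C = -8, A = 2, then B = 5.
So x_n = 2·n + 5 + (-8)·(-1)^n; at n=32 this is 61.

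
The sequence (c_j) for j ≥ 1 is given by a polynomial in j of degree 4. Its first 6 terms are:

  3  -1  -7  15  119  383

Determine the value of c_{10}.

5439

1st diffs: -4, -6, 22, 104, 264.
2nd diffs: -2, 28, 82, 160.
3rd diffs: 30, 54, 78.
4th diffs: 24, 24 (constant).
So c_j = j^4 - 5j^3 + 4j^2 + 4j - 1.
Evaluating at j = 10 gives c_{10} = 5439.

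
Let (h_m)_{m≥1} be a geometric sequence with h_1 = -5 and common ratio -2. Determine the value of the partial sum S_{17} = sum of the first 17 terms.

-218455

h_m = (-5)·(-2)^(m-1).
S = (-5)·((-2)^17 - 1)/(-2 - 1) = (-5)·(-131072 - 1)/(-3) = -218455.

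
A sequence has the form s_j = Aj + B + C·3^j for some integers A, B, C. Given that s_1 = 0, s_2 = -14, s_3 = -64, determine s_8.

At j = 1, 2, 3: A + B + 3C = 0; 2A + B + 9C = -14; 3A + B + 27C = -64.
Subtracting the first from the second: A + 6C = -14.
Subtracting the second from the third: A + 18C = -50.
Solving: C = -3, A = 4, then B = 5.
So s_j = 4·j + 5 + (-3)·3^j; at j=8 this is -19646.

-19646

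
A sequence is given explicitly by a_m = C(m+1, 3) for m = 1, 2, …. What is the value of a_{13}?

364

C(14, 3) = 364, so a_{13} = 364.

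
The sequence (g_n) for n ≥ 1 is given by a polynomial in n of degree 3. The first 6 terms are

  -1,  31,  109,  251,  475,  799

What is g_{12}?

5851

1st diffs: 32, 78, 142, 224, 324.
2nd diffs: 46, 64, 82, 100.
3rd diffs: 18, 18, 18 (constant).
Newton forward-difference form: g_n = -1 + 32·C(n-1,1) + 46·C(n-1,2) + 18·C(n-1,3).
At n = 12: n-1 = 11, so g_{12} = -1 + 352 + 2530 + 2970 = 5851.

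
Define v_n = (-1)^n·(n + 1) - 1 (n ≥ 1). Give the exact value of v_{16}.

(-1)^16 = 1; n + 1 at n=16 is 17; so v_{16} = 16.

16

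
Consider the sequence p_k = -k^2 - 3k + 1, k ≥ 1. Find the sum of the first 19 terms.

Over k = 1..19: Σk = 190, Σk² = 2470.
Total = (-1)·2470 + (-3)·190 + (1)·19 = -3021.

-3021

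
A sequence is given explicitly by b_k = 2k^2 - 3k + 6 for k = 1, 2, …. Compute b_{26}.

1280

b_{26} = 2·26^2 - 3·26 + 6 = 1280.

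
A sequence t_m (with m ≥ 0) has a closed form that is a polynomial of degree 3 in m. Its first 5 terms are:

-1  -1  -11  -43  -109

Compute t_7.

-631

1st diffs: 0, -10, -32, -66.
2nd diffs: -10, -22, -34.
3rd diffs: -12, -12 (constant).
Newton forward-difference form: t_m = -1 + (-10)·C(m,2) + (-12)·C(m,3).
At m = 7: m = 7, so t_7 = -1 - 210 - 420 = -631.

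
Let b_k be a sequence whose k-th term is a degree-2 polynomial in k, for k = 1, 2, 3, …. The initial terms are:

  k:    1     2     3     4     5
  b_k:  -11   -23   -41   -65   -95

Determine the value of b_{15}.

-725

1st diffs: -12, -18, -24, -30.
2nd diffs: -6, -6, -6 (constant).
Newton forward-difference form: b_k = -11 + (-12)·C(k-1,1) + (-6)·C(k-1,2).
At k = 15: k-1 = 14, so b_{15} = -11 - 168 - 546 = -725.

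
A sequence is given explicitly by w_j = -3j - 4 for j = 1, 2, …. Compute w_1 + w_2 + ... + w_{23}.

-920

Over j = 1..23: Σj = 276.
Total = (-3)·276 + (-4)·23 = -920.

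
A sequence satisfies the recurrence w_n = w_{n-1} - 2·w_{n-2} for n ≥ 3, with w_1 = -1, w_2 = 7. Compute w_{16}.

w_3 = 9, w_4 = -5, w_5 = -23, …, w_{13} = 361, w_{14} = 83, w_{15} = -639, w_{16} = -805.

-805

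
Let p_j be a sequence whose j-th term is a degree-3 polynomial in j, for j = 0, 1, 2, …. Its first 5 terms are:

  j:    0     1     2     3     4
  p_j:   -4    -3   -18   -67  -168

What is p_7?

1st diffs: 1, -15, -49, -101.
2nd diffs: -16, -34, -52.
3rd diffs: -18, -18 (constant).
Newton forward-difference form: p_j = -4 + 1·C(j,1) + (-16)·C(j,2) + (-18)·C(j,3).
At j = 7: j = 7, so p_7 = -4 + 7 - 336 - 630 = -963.

-963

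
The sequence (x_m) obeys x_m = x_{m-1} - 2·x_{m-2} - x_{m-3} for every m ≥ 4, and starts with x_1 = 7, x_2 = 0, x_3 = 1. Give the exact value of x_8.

Compute successive terms:
x_4 = -6;  x_5 = -8;  x_6 = 3;  x_7 = 25;  x_8 = 27.

27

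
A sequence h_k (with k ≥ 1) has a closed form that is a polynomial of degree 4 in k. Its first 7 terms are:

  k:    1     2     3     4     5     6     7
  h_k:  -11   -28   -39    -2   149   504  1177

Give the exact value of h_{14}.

29408

1st diffs: -17, -11, 37, 151, 355, 673.
2nd diffs: 6, 48, 114, 204, 318.
3rd diffs: 42, 66, 90, 114.
4th diffs: 24, 24, 24 (constant).
Newton forward-difference form: h_k = -11 + (-17)·C(k-1,1) + 6·C(k-1,2) + 42·C(k-1,3) + 24·C(k-1,4).
At k = 14: k-1 = 13, so h_{14} = -11 - 221 + 468 + 12012 + 17160 = 29408.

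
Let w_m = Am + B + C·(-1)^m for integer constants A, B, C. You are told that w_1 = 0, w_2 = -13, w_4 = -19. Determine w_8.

Plug in m = 1, 2, 4: A + B - C = 0; 2A + B + C = -13; 4A + B + C = -19.
Subtracting the first from the second: A + 2C = -13.
Subtracting the second from the third: 2A = -6.
Solving: C = -5, A = -3, then B = -2.
Therefore w_8 = -24 + (-2) + (-5)·1 = -31.

-31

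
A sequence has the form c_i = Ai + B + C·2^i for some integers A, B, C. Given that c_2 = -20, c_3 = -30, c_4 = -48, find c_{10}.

Plug in i = 2, 3, 4: 2A + B + 4C = -20; 3A + B + 8C = -30; 4A + B + 16C = -48.
Subtracting the first from the second: A + 4C = -10.
Subtracting the second from the third: A + 8C = -18.
Solving: C = -2, A = -2, then B = -8.
Therefore c_{10} = -20 + (-8) + (-2)·1024 = -2076.

-2076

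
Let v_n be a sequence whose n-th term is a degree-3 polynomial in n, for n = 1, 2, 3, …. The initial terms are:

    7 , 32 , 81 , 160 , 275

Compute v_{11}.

2057

1st diffs: 25, 49, 79, 115.
2nd diffs: 24, 30, 36.
3rd diffs: 6, 6 (constant).
So v_n = n^3 + 6n^2.
Evaluating at n = 11 gives v_{11} = 2057.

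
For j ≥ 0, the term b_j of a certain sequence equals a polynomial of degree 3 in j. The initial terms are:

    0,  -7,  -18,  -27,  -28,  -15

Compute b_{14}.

1722

1st diffs: -7, -11, -9, -1, 13.
2nd diffs: -4, 2, 8, 14.
3rd diffs: 6, 6, 6 (constant).
So b_j = j^3 - 5j^2 - 3j.
Evaluating at j = 14 gives b_{14} = 1722.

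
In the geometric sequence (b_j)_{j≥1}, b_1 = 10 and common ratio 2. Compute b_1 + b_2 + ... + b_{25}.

335544310

b_j = 10·2^(j-1).
S = 10·(2^25 - 1)/(2 - 1) = 10·(33554432 - 1)/(1) = 335544310.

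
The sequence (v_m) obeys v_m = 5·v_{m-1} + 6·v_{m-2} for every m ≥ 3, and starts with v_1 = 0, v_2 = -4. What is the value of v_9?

-959780

Step forward from the initial values:
v_3 = -20, v_4 = -124, v_5 = -740, v_6 = -4444, v_7 = -26660, v_8 = -159964, v_9 = -959780.
(Characteristic roots are 6 and -1.)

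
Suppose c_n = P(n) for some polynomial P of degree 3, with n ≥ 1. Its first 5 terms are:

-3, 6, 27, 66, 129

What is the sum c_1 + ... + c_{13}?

8385

1st diffs: 9, 21, 39, 63.
2nd diffs: 12, 18, 24.
3rd diffs: 6, 6 (constant).
Newton forward-difference form: c_n = -3 + 9·C(n-1,1) + 12·C(n-1,2) + 6·C(n-1,3).
Continuing: …, 222, 351, 522, 741, …, c_{13} = 2217.
Summing n = 1..13 (13 terms) gives 8385.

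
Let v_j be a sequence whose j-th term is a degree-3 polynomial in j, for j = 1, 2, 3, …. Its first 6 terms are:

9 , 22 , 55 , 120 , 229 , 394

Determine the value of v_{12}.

1st diffs: 13, 33, 65, 109, 165.
2nd diffs: 20, 32, 44, 56.
3rd diffs: 12, 12, 12 (constant).
Newton forward-difference form: v_j = 9 + 13·C(j-1,1) + 20·C(j-1,2) + 12·C(j-1,3).
At j = 12: j-1 = 11, so v_{12} = 9 + 143 + 1100 + 1980 = 3232.

3232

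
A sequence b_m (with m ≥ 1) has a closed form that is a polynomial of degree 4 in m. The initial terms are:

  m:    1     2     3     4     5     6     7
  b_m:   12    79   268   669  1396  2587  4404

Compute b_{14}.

1st diffs: 67, 189, 401, 727, 1191, 1817.
2nd diffs: 122, 212, 326, 464, 626.
3rd diffs: 90, 114, 138, 162.
4th diffs: 24, 24, 24 (constant).
Newton forward-difference form: b_m = 12 + 67·C(m-1,1) + 122·C(m-1,2) + 90·C(m-1,3) + 24·C(m-1,4).
At m = 14: m-1 = 13, so b_{14} = 12 + 871 + 9516 + 25740 + 17160 = 53299.

53299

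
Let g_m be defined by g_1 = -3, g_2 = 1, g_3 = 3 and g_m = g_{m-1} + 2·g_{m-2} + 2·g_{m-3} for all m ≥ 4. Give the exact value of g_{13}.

Step forward from the initial values:
g_4 = -1  g_5 = 7  g_6 = 11  g_7 = 23  g_8 = 59  g_9 = 127  g_{10} = 291  g_{11} = 663  g_{12} = 1499  g_{13} = 3407.

3407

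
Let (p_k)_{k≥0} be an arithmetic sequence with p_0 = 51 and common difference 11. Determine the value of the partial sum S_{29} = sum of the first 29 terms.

5945

p_k = 51 + (k - 0)·11.
p_{28} = 359; S = 29·(51 + 359)/2 = 5945.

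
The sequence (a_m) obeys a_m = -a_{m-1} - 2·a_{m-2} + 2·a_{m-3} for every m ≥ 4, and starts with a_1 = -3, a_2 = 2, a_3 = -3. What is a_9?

-31

a_4 = -7; a_5 = 17; a_6 = -9; a_7 = -39; a_8 = 91; a_9 = -31.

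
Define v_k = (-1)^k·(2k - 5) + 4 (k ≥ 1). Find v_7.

-5

(-1)^7 = -1; 2k - 5 at k=7 is 9; so v_7 = -5.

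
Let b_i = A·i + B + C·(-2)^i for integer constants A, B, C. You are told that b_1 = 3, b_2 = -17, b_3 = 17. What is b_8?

-785

The three given values yield: A + B - 2C = 3; 2A + B + 4C = -17; 3A + B - 8C = 17.
Subtracting the first from the second: A + 6C = -20.
Subtracting the second from the third: A - 12C = 34.
Solving: C = -3, A = -2, then B = -1.
Hence b_8 = -2·8 + (-1) + (-3)·256 = -785.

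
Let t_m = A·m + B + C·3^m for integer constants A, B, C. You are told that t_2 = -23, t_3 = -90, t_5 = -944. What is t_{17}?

Plug in m = 2, 3, 5: 2A + B + 9C = -23; 3A + B + 27C = -90; 5A + B + 243C = -944.
Subtracting the first from the second: A + 18C = -67.
Subtracting the second from the third: 2A + 216C = -854.
Solving: C = -4, A = 5, then B = 3.
So t_m = 5·m + 3 + (-4)·3^m; at m=17 this is -516560564.

-516560564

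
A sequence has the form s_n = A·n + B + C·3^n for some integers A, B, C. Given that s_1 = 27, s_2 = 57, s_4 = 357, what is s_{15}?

Write the equations: A + B + 3C = 27; 2A + B + 9C = 57; 4A + B + 81C = 357.
Subtracting the first from the second: A + 6C = 30.
Subtracting the second from the third: 2A + 72C = 300.
Solving: C = 4, A = 6, then B = 9.
Therefore s_{15} = 90 + 9 + 4·14348907 = 57395727.

57395727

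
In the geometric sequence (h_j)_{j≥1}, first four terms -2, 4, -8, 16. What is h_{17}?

Common ratio r = -2.
h_j = (-2)·(-2)^(j-1).
h_{17} = (-2)·(-2)^16 = -131072.

-131072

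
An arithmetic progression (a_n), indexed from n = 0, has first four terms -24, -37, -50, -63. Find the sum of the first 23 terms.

-3841

Common difference d = -13.
a_n = -24 + (n - 0)·(-13).
a_{22} = -310; S = 23·(-24 + (-310))/2 = -3841.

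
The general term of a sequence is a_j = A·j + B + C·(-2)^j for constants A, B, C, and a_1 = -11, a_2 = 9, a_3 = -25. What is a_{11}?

Plug in j = 1, 2, 3: A + B - 2C = -11; 2A + B + 4C = 9; 3A + B - 8C = -25.
Subtracting the first from the second: A + 6C = 20.
Subtracting the second from the third: A - 12C = -34.
Solving: C = 3, A = 2, then B = -7.
Therefore a_{11} = 22 + (-7) + 3·(-2048) = -6129.

-6129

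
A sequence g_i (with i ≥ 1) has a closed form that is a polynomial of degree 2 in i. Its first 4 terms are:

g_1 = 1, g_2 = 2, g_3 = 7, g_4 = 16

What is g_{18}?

562

1st diffs: 1, 5, 9.
2nd diffs: 4, 4 (constant).
Newton forward-difference form: g_i = 1 + 1·C(i-1,1) + 4·C(i-1,2).
At i = 18: i-1 = 17, so g_{18} = 1 + 17 + 544 = 562.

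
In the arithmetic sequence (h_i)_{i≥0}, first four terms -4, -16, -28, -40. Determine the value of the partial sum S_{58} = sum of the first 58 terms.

-20068

Common difference d = -12.
h_i = -4 + (i - 0)·(-12).
h_{57} = -688; S = 58·(-4 + (-688))/2 = -20068.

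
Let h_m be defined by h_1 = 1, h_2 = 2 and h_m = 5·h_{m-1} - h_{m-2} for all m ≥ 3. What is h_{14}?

h_3 = 9;  h_4 = 43;  h_5 = 206;  …;  h_{11} = 2492174;  h_{12} = 11940723;  h_{13} = 57211441;  h_{14} = 274116482.

274116482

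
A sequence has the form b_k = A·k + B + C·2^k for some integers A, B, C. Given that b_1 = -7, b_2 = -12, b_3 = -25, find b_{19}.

The three given values yield: A + B + 2C = -7; 2A + B + 4C = -12; 3A + B + 8C = -25.
Subtracting the first from the second: A + 2C = -5.
Subtracting the second from the third: A + 4C = -13.
Solving: C = -4, A = 3, then B = -2.
Therefore b_{19} = 57 + (-2) + (-4)·524288 = -2097097.

-2097097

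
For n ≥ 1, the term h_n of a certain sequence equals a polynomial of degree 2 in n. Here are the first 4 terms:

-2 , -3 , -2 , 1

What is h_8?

33

1st diffs: -1, 1, 3.
2nd diffs: 2, 2 (constant).
Newton forward-difference form: h_n = -2 + (-1)·C(n-1,1) + 2·C(n-1,2).
At n = 8: n-1 = 7, so h_8 = -2 - 7 + 42 = 33.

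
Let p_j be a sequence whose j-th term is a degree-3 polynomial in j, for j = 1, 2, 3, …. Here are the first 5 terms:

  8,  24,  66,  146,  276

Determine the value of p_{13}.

4556

1st diffs: 16, 42, 80, 130.
2nd diffs: 26, 38, 50.
3rd diffs: 12, 12 (constant).
So p_j = 2j^3 + j^2 - j + 6.
Evaluating at j = 13 gives p_{13} = 4556.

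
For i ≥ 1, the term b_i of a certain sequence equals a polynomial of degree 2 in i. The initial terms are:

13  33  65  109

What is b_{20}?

1st diffs: 20, 32, 44.
2nd diffs: 12, 12 (constant).
So b_i = 6i^2 + 2i + 5.
Evaluating at i = 20 gives b_{20} = 2445.

2445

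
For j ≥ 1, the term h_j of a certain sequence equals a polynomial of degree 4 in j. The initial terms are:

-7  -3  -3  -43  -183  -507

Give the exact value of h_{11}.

1st diffs: 4, 0, -40, -140, -324.
2nd diffs: -4, -40, -100, -184.
3rd diffs: -36, -60, -84.
4th diffs: -24, -24 (constant).
Newton forward-difference form: h_j = -7 + 4·C(j-1,1) + (-4)·C(j-1,2) + (-36)·C(j-1,3) + (-24)·C(j-1,4).
At j = 11: j-1 = 10, so h_{11} = -7 + 40 - 180 - 4320 - 5040 = -9507.

-9507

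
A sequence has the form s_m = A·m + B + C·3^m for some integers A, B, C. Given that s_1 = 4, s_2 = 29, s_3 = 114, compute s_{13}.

At m = 1, 2, 3: A + B + 3C = 4; 2A + B + 9C = 29; 3A + B + 27C = 114.
Subtracting the first from the second: A + 6C = 25.
Subtracting the second from the third: A + 18C = 85.
Solving: C = 5, A = -5, then B = -6.
Therefore s_{13} = -65 + (-6) + 5·1594323 = 7971544.

7971544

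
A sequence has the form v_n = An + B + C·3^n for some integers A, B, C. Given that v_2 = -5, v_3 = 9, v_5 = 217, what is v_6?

The three given values yield: 2A + B + 9C = -5; 3A + B + 27C = 9; 5A + B + 243C = 217.
Subtracting the first from the second: A + 18C = 14.
Subtracting the second from the third: 2A + 216C = 208.
Solving: C = 1, A = -4, then B = -6.
So v_n = -4·n + (-6) + 1·3^n; at n=6 this is 699.

699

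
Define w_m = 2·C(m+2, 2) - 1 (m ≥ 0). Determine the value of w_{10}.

C(12, 2) = 66, so w_{10} = 131.

131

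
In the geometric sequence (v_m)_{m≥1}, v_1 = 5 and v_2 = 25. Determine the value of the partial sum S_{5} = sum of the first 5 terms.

Common ratio r = 5.
v_m = 5·5^(m-1).
S = 5·(5^5 - 1)/(5 - 1) = 5·(3125 - 1)/(4) = 3905.

3905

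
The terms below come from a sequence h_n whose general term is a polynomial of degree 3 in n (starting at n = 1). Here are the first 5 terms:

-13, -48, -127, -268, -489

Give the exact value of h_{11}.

1st diffs: -35, -79, -141, -221.
2nd diffs: -44, -62, -80.
3rd diffs: -18, -18 (constant).
Newton forward-difference form: h_n = -13 + (-35)·C(n-1,1) + (-44)·C(n-1,2) + (-18)·C(n-1,3).
At n = 11: n-1 = 10, so h_{11} = -13 - 350 - 1980 - 2160 = -4503.

-4503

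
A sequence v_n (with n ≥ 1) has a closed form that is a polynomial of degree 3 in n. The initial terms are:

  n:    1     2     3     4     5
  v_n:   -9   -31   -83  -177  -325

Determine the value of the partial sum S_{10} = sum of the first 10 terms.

-7200

1st diffs: -22, -52, -94, -148.
2nd diffs: -30, -42, -54.
3rd diffs: -12, -12 (constant).
So v_n = -2n^3 - 3n^2 + n - 5.
Continuing: …, -539, -831, -1213, -1697, …, v_{10} = -2295.
Summing n = 1..10 (10 terms) gives -7200.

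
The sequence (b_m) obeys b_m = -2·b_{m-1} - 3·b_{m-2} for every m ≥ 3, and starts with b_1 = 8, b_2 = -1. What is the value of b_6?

Compute successive terms:
b_3 = -22; b_4 = 47; b_5 = -28; b_6 = -85.

-85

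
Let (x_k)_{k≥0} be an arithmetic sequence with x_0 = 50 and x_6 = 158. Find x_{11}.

248

Common difference d = (158 - 50) / (6 - 0) = 18.
x_k = 50 + (k - 0)·18.
x_{11} = 50 + 11·18 = 248.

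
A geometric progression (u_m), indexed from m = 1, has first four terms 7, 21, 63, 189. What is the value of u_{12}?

Common ratio r = 3.
u_m = 7·3^(m-1).
u_{12} = 7·3^11 = 1240029.

1240029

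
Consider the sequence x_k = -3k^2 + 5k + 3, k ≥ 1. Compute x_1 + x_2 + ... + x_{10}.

-850

Over k = 1..10: Σk = 55, Σk² = 385.
Total = (-3)·385 + (5)·55 + (3)·10 = -850.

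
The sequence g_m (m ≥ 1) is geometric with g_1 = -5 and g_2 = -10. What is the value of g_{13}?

Common ratio r = 2.
g_m = (-5)·2^(m-1).
g_{13} = (-5)·2^12 = -20480.

-20480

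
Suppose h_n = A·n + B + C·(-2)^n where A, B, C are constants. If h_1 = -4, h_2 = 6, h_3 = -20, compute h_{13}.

At n = 1, 2, 3: A + B - 2C = -4; 2A + B + 4C = 6; 3A + B - 8C = -20.
Subtracting the first from the second: A + 6C = 10.
Subtracting the second from the third: A - 12C = -26.
Solving: C = 2, A = -2, then B = 2.
So h_n = -2·n + 2 + 2·(-2)^n; at n=13 this is -16408.

-16408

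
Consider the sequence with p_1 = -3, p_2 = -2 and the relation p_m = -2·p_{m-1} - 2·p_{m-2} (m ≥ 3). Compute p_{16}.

p_3 = 10;  p_4 = -16;  p_5 = 12;  …;  p_{13} = 192;  p_{14} = 128;  p_{15} = -640;  p_{16} = 1024.

1024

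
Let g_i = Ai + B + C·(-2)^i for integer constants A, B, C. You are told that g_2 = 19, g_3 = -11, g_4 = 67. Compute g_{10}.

3127

The three given values yield: 2A + B + 4C = 19; 3A + B - 8C = -11; 4A + B + 16C = 67.
Subtracting the first from the second: A - 12C = -30.
Subtracting the second from the third: A + 24C = 78.
Solving: C = 3, A = 6, then B = -5.
Hence g_{10} = 6·10 + (-5) + 3·1024 = 3127.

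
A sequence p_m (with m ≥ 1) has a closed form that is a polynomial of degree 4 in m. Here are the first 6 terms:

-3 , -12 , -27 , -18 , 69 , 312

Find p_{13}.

17973

1st diffs: -9, -15, 9, 87, 243.
2nd diffs: -6, 24, 78, 156.
3rd diffs: 30, 54, 78.
4th diffs: 24, 24 (constant).
Newton forward-difference form: p_m = -3 + (-9)·C(m-1,1) + (-6)·C(m-1,2) + 30·C(m-1,3) + 24·C(m-1,4).
At m = 13: m-1 = 12, so p_{13} = -3 - 108 - 396 + 6600 + 11880 = 17973.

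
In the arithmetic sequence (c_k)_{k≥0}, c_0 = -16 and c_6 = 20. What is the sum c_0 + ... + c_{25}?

Common difference d = (20 - (-16)) / (6 - 0) = 6.
c_k = -16 + (k - 0)·6.
c_{25} = 134; S = 26·(-16 + 134)/2 = 1534.

1534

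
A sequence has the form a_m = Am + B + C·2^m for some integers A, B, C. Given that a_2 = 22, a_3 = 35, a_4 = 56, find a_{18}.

Plug in m = 2, 3, 4: 2A + B + 4C = 22; 3A + B + 8C = 35; 4A + B + 16C = 56.
Subtracting the first from the second: A + 4C = 13.
Subtracting the second from the third: A + 8C = 21.
Solving: C = 2, A = 5, then B = 4.
Hence a_{18} = 5·18 + 4 + 2·262144 = 524382.

524382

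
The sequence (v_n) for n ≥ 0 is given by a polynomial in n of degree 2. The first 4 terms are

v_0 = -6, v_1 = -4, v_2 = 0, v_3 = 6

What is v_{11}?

1st diffs: 2, 4, 6.
2nd diffs: 2, 2 (constant).
Newton forward-difference form: v_n = -6 + 2·C(n,1) + 2·C(n,2).
At n = 11: n = 11, so v_{11} = -6 + 22 + 110 = 126.

126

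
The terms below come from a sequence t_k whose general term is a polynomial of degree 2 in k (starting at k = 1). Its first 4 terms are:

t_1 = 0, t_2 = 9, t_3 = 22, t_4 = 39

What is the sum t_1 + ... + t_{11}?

1st diffs: 9, 13, 17.
2nd diffs: 4, 4 (constant).
So t_k = 2k^2 + 3k - 5.
Continuing: …, 60, 85, 114, 147, …, t_{11} = 270.
Summing k = 1..11 (11 terms) gives 1155.

1155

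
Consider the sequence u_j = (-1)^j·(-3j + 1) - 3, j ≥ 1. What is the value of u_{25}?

(-1)^25 = -1; -3j + 1 at j=25 is -74; so u_{25} = 71.

71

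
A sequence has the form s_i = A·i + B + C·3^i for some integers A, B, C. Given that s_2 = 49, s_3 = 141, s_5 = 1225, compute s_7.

Write the equations: 2A + B + 9C = 49; 3A + B + 27C = 141; 5A + B + 243C = 1225.
Subtracting the first from the second: A + 18C = 92.
Subtracting the second from the third: 2A + 216C = 1084.
Solving: C = 5, A = 2, then B = 0.
Therefore s_7 = 14 + 0 + 5·2187 = 10949.

10949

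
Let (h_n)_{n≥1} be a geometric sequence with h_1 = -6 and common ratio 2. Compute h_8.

-768

h_n = (-6)·2^(n-1).
h_8 = (-6)·2^7 = -768.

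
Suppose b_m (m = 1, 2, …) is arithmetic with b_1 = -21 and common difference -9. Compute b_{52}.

b_m = -21 + (m - 1)·(-9).
b_{52} = -21 + 51·(-9) = -480.

-480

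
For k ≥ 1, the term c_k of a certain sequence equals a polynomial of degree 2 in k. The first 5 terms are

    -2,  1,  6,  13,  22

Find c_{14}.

193

1st diffs: 3, 5, 7, 9.
2nd diffs: 2, 2, 2 (constant).
So c_k = k^2 - 3.
Evaluating at k = 14 gives c_{14} = 193.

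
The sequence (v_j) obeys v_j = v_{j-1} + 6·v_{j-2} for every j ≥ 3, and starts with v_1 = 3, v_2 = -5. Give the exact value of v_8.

Iterate the recurrence:
v_3 = 13; v_4 = -17; v_5 = 61; v_6 = -41; v_7 = 325; v_8 = 79.
(Characteristic roots are 3 and -2.)

79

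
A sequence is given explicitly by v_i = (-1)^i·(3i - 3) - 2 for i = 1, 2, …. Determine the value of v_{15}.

-44

(-1)^15 = -1; 3i - 3 at i=15 is 42; so v_{15} = -44.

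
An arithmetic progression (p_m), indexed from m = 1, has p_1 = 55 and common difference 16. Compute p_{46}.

p_m = 55 + (m - 1)·16.
p_{46} = 55 + 45·16 = 775.

775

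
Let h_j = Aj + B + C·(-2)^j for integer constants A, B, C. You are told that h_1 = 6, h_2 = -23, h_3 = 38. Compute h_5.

Write the equations: A + B - 2C = 6; 2A + B + 4C = -23; 3A + B - 8C = 38.
Subtracting the first from the second: A + 6C = -29.
Subtracting the second from the third: A - 12C = 61.
Solving: C = -5, A = 1, then B = -5.
So h_j = 1·j + (-5) + (-5)·(-2)^j; at j=5 this is 160.

160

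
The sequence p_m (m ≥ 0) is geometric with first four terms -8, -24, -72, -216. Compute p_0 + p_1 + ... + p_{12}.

Common ratio r = 3.
p_m = (-8)·3^(m-0).
S = (-8)·(3^13 - 1)/(3 - 1) = (-8)·(1594323 - 1)/(2) = -6377288.

-6377288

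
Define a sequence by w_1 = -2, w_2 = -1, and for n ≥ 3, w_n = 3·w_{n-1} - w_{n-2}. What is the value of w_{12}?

Iterate the recurrence:
w_3 = -1, w_4 = -2, w_5 = -5, w_6 = -13, w_7 = -34, w_8 = -89, w_9 = -233, w_{10} = -610, w_{11} = -1597, w_{12} = -4181.

-4181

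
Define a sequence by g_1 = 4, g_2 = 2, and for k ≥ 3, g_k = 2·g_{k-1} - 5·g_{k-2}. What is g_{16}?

g_3 = -16;  g_4 = -42;  g_5 = -4;  …;  g_{13} = 36716;  g_{14} = -69158;  g_{15} = -321896;  g_{16} = -298002.

-298002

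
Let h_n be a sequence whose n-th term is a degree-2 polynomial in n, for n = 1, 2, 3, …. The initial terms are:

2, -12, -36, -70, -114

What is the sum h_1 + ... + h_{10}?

-1810

1st diffs: -14, -24, -34, -44.
2nd diffs: -10, -10, -10 (constant).
Newton forward-difference form: h_n = 2 + (-14)·C(n-1,1) + (-10)·C(n-1,2).
Continuing: …, -168, -232, -306, -390, …, h_{10} = -484.
Summing n = 1..10 (10 terms) gives -1810.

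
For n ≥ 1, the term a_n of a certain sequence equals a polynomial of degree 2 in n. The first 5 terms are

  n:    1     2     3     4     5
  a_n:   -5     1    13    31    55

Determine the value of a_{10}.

1st diffs: 6, 12, 18, 24.
2nd diffs: 6, 6, 6 (constant).
So a_n = 3n^2 - 3n - 5.
Evaluating at n = 10 gives a_{10} = 265.

265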